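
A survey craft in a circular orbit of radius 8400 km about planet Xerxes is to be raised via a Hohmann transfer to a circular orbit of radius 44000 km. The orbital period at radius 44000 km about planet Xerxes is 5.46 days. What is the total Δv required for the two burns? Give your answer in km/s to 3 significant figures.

From Kepler's third law T² = 4π²r³/μ at r = 44000 km, T = 5.46 days = 5.46 × 86400 s = 4.71744×10^5 s: μ = 4π²r³/T² = 15111.4 km³/s².
The Hohmann ellipse has a_t = (r₁ + r₂)/2 = 26200 km.
At r₁ the circular-orbit speed is v₁ = √(μ/r₁) = 1.3413 km/s.
On the transfer ellipse at r₁, vis-viva equation gives v_p = √[μ(2/r₁ − 1/a_t)] = 1.7382 km/s.
First burn Δv₁ = |v_p − v₁| = 0.3969 km/s.
Circular speed at r₂: v₂ = √(μ/r₂) = 0.5860 km/s.
Transfer-orbit speed at r₂: v_a = √[μ(2/r₂ − 1/a_t)] = 0.3318 km/s.
Second burn Δv₂ = |v₂ − v_a| = 0.2542 km/s.
Δv = Δv₁ + Δv₂ = 0.3969 + 0.2542 = 0.6511 km/s.

Δv = 0.651 km/s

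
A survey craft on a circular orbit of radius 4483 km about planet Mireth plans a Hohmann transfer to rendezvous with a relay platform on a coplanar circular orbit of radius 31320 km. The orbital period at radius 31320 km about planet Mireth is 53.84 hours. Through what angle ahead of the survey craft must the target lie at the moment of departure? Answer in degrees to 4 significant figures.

φ = 102.2°

From Kepler's third law T² = 4π²r³/μ at r = 31320 km, T = 53.84 hours = 53.84 × 3600 s = 1.93824×10^5 s: μ = 4π²r³/T² = 32285.7 km³/s².
Semi-major axis of the transfer orbit: a_t = (4483 + 31320)/2 = 17901.5 km.
Transfer time t = π√(a_t³/μ) = 41877 s.
The target's mean motion on its circular orbit is ω₂ = √(μ/r₂³) = 3.2417×10^-5 rad/s.
Angle swept by the target during transfer: ω₂·t = 1.3575 rad = 77.78°.
Arrival is 180° from departure on the ellipse, so φ = 180° − 77.78° = 102.2°.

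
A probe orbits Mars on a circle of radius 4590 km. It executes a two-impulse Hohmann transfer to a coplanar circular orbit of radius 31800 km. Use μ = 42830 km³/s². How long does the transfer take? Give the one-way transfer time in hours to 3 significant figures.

t = 10.3 hours

Semi-major axis of the transfer orbit: a_t = (4590 + 31800)/2 = 18195 km.
Half the transfer-orbit period gives t = π√(a_t³/μ) = 37257 s.
Converting: 37257 s ÷ 3600 s/hour = 10.3 hours.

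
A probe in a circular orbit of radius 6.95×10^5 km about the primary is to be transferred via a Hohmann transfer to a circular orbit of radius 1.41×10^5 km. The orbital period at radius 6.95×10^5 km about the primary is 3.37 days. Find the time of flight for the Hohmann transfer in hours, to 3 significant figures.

From Kepler's third law T² = 4π²r³/μ at r = 6.95×10^5 km, T = 3.37 days = 3.37 × 86400 s = 2.91168×10^5 s: μ = 4π²r³/T² = 1.56324×10^8 km³/s².
Semi-major axis of the transfer orbit: a_t = (6.950×10^5 + 1.410×10^5)/2 = 4.180×10^5 km.
Half the transfer-orbit period gives t = π√(a_t³/μ) = 67900 s.
Converting: 67900 s ÷ 3600 s/hour = 18.9 hours.

t = 18.9 hours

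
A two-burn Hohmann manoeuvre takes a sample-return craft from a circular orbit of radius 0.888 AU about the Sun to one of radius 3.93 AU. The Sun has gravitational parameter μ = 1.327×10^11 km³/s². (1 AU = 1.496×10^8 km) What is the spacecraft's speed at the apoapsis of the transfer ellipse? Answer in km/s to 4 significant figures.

v = 9.121 km/s

In km: r₁ = 0.888 × 1.496×10^8 = 1.328448×10^8 km; r₂ = 3.93 × 1.496×10^8 = 5.87928×10^8 km.
Semi-major axis of the transfer orbit: a_t = (1.328448×10^8 + 5.87928×10^8)/2 = 3.603864×10^8 km.
The apoapsis of the transfer ellipse is at r = 5.87928×10^8 km.
From the vis-viva equation, v = √[μ(2/r − 1/a_t)] = 9.121 km/s.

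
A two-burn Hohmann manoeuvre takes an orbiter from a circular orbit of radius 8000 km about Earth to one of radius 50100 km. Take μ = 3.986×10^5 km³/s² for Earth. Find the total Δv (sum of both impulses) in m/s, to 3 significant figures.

Δv = 3550 m/s

Transfer-ellipse semi-major axis a_t = (r₁ + r₂)/2 = (8000 + 50100)/2 = 29050 km.
Circular speed at r₁: v₁ = √(μ/r₁) = √(3.986×10^5/8000) = 7.0587 km/s.
On the transfer ellipse at r₁, vis-viva equation gives v_p = √[μ(2/r₁ − 1/a_t)] = 9.2698 km/s.
First burn Δv₁ = |v_p − v₁| = 2.21110 km/s.
Circular speed at r₂: v₂ = √(μ/r₂) = 2.82065 km/s.
Transfer-orbit speed at r₂: v_a = √[μ(2/r₂ − 1/a_t)] = 1.48020 km/s.
Second burn Δv₂ = |v₂ − v_a| = 1.34045 km/s.
Total Δv = Δv₁ + Δv₂ = 3.552 km/s.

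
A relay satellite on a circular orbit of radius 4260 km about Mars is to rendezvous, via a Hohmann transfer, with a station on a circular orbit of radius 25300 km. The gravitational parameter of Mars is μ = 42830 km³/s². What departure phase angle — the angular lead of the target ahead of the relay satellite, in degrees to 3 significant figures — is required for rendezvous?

Semi-major axis of the transfer orbit: a_t = (4260 + 25300)/2 = 14780 km.
The half-period of the transfer ellipse is t = π√(a_t³/μ) = 27276.43 s.
The target's mean motion on its circular orbit is ω₂ = √(μ/r₂³) = 5.142724×10^-5 rad/s.
Angle swept by the target during transfer: ω₂·t = 1.4028 rad = 80.37°.
The relay satellite traverses 180° on the transfer ellipse, so the target must lead by 180° − 80.37° = 99.6°.

φ = 99.6°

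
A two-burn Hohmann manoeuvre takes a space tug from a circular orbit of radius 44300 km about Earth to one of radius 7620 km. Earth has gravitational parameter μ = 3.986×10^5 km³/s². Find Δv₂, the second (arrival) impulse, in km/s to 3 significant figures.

Δv₂ = 2.22 km/s

The Hohmann ellipse has a_t = (r₁ + r₂)/2 = 25960 km.
Circular speed at r = 7620 km: v_c = √(μ/r) = 7.233 km/s.
Vis-viva on the transfer ellipse at r = 7620 km gives v_t = √[μ(2/r − 1/a_t)] = 9.448 km/s.
Δv₂ = |v_t − v_c| = |9.448 − 7.233| = 2.215 km/s.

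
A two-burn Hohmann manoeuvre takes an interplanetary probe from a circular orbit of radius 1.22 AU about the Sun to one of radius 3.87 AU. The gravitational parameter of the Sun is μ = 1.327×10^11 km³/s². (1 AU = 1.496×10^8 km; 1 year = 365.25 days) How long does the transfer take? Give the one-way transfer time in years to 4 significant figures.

In km: r₁ = 1.22 × 1.496×10^8 = 1.82512×10^8 km; r₂ = 3.87 × 1.496×10^8 = 5.78952×10^8 km.
The Hohmann ellipse has a_t = (r₁ + r₂)/2 = 3.80732×10^8 km.
Transfer time t = π√(a_t³/μ) = π√((3.80732×10^8)³ / 1.327×10^11) = 6.407×10^7 s.
Converting: 6.407×10^7 s ÷ 3.15576×10^7 s/year (365.25 × 86400) = 2.030 years.

t = 2.030 years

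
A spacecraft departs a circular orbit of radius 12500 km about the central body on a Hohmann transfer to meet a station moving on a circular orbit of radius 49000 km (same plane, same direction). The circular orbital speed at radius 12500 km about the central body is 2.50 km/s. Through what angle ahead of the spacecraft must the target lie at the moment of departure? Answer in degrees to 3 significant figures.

From the circular-orbit relation v² = μ/r at r = 12500 km: μ = v²r = (2.50)² × 12500 = 78125.0 km³/s².
The Hohmann ellipse has a_t = (r₁ + r₂)/2 = 30750 km.
The half-period of the transfer ellipse is t = π√(a_t³/μ) = 60607 s.
The target's mean motion on its circular orbit is ω₂ = √(μ/r₂³) = 2.5769×10^-5 rad/s.
Angle swept by the target during transfer: ω₂·t = 1.5618 rad = 89.48°.
The spacecraft traverses 180° on the transfer ellipse, so the target must lead by 180° − 89.48° = 90.5°.

φ = 90.5°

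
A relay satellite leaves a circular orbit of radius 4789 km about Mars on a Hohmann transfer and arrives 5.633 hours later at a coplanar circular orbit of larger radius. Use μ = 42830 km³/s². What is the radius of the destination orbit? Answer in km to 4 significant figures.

r₂ = 19470 km

Transfer time t = 5.633 hours = 20278.8 s, and t = π√(a_t³/μ).
So a_t = (μ t²/π²)^(1/3) = (42830 × (20278.8)² / π²)^(1/3) = 12130 km.
Since a_t = (r₁ + r₂)/2, r₂ = 2a_t − r₁ = 2×12130 − 4789 = 19471 km.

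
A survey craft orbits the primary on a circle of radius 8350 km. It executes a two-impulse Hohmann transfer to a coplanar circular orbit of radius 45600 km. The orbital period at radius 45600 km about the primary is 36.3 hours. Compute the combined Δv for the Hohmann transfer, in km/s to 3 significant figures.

From Kepler's third law T² = 4π²r³/μ at r = 45600 km, T = 36.3 hours = 36.3 × 3600 s = 1.3068×10^5 s: μ = 4π²r³/T² = 2.19198×10^5 km³/s².
Semi-major axis of the transfer orbit: a_t = (8350 + 45600)/2 = 26975 km.
At r₁ the circular-orbit speed is v₁ = √(μ/r₁) = 5.124 km/s.
On the transfer ellipse at r₁, vis-viva equation gives v_p = √[μ(2/r₁ − 1/a_t)] = 6.662 km/s.
First burn Δv₁ = |v_p − v₁| = 1.538 km/s.
At r₂, v₂ = √(μ/r₂) = 2.1925 km/s.
Transfer-orbit speed at r₂: v_a = √[μ(2/r₂ − 1/a_t)] = 1.2198 km/s.
Second burn Δv₂ = |v₂ − v_a| = 0.9727 km/s.
Total Δv = Δv₁ + Δv₂ = 2.511 km/s.

Δv = 2.51 km/s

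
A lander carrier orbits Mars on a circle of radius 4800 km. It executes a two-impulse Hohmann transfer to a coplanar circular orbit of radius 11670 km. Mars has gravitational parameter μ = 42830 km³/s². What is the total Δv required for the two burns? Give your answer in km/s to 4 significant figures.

Semi-major axis of the transfer orbit: a_t = (4800 + 11670)/2 = 8235 km.
At r₁ the circular-orbit speed is v₁ = √(μ/r₁) = 2.98713 km/s.
On the transfer ellipse at r₁, vis-viva equation gives v_p = √[μ(2/r₁ − 1/a_t)] = 3.55596 km/s.
First burn Δv₁ = |v_p − v₁| = 0.5688 km/s.
Circular speed at r₂: v₂ = √(μ/r₂) = 1.9157 km/s.
Transfer-orbit speed at r₂: v_a = √[μ(2/r₂ − 1/a_t)] = 1.4626 km/s.
Second burn Δv₂ = |v₂ − v_a| = 0.4531 km/s.
Total Δv = Δv₁ + Δv₂ = 1.022 km/s.

Δv = 1.022 km/s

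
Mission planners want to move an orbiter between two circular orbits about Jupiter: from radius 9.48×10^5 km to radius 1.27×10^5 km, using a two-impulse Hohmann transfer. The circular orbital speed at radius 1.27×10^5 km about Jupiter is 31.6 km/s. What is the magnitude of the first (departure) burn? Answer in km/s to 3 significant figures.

From the circular-orbit relation v² = μ/r at r = 1.27×10^5 km: μ = v²r = (31.6)² × 1.27×10^5 = 1.26817×10^8 km³/s².
The Hohmann ellipse has a_t = (r₁ + r₂)/2 = 5.375×10^5 km.
On the circular orbit at r = 9.480×10^5 km, v_c = √(μ/r) = 11.566 km/s.
Transfer-orbit speed at the same r (vis-viva, a = a_t): v_t = √[μ(2/r − 1/a_t)] = 5.6221 km/s.
Δv₁ = |v_t − v_c| = |5.6221 − 11.566| = 5.944 km/s.

Δv₁ = 5.94 km/s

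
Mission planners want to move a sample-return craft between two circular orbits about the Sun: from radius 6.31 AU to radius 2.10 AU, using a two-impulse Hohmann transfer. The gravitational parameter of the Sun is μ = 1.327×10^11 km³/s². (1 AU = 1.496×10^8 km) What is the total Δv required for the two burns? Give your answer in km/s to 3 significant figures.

In km: r₁ = 6.31 × 1.496×10^8 = 9.43976×10^8 km; r₂ = 2.10 × 1.496×10^8 = 3.1416×10^8 km.
The Hohmann ellipse has a_t = (r₁ + r₂)/2 = 6.29068×10^8 km.
At r₁ the circular-orbit speed is v₁ = √(μ/r₁) = 11.8565 km/s.
Transfer-orbit speed at r₁ (vis-viva): v_a = √[μ(2/r₁ − 1/a_t)] = 8.37880 km/s.
First burn Δv₁ = |v_a − v₁| = 3.478 km/s.
Circular speed at r₂: v₂ = √(μ/r₂) = 20.552 km/s.
Transfer-orbit speed at r₂: v_p = √[μ(2/r₂ − 1/a_t)] = 25.176 km/s.
Second burn Δv₂ = |v₂ − v_p| = 4.624 km/s.
Δv = Δv₁ + Δv₂ = 3.478 + 4.624 = 8.102 km/s.

Δv = 8.10 km/s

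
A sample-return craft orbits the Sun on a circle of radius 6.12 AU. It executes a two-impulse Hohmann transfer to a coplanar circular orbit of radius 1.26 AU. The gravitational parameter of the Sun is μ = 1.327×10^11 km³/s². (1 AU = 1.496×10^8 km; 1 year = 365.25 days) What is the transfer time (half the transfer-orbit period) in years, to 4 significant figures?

In km: r₁ = 6.12 × 1.496×10^8 = 9.15552×10^8 km; r₂ = 1.26 × 1.496×10^8 = 1.88496×10^8 km.
Transfer-ellipse semi-major axis a_t = (r₁ + r₂)/2 = (9.15552×10^8 + 1.88496×10^8)/2 = 5.52024×10^8 km.
Half the transfer-orbit period gives t = π√(a_t³/μ) = 1.1185×10^8 s.
Converting: 1.1185×10^8 s ÷ 3.15576×10^7 s/year (365.25 × 86400) = 3.544 years.

t = 3.544 years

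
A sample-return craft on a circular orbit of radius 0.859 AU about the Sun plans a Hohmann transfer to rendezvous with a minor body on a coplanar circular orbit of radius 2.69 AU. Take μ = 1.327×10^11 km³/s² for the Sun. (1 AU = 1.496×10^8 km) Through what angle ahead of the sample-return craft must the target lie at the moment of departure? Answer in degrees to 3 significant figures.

In km: r₁ = 0.859 × 1.496×10^8 = 1.285064×10^8 km; r₂ = 2.69 × 1.496×10^8 = 4.02424×10^8 km.
Transfer-ellipse semi-major axis a_t = (r₁ + r₂)/2 = (1.285064×10^8 + 4.02424×10^8)/2 = 2.654652×10^8 km.
Transfer time t = π√(a_t³/μ) = 3.7301×10^7 s.
The target's mean motion on its circular orbit is ω₂ = √(μ/r₂³) = 4.5124×10^-8 rad/s.
Angle swept by the target during transfer: ω₂·t = 1.6832 rad = 96.44°.
Arrival is 180° from departure on the ellipse, so φ = 180° − 96.44° = 83.6°.

φ = 83.6°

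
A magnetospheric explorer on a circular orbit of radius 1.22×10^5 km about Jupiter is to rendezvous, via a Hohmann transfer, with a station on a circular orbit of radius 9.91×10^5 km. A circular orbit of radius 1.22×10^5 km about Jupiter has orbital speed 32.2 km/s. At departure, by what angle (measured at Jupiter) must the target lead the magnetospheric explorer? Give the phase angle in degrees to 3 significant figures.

φ = 104°

From the circular-orbit relation v² = μ/r at r = 1.22×10^5 km: μ = v²r = (32.2)² × 1.22×10^5 = 1.26494×10^8 km³/s².
The Hohmann ellipse has a_t = (r₁ + r₂)/2 = 5.565×10^5 km.
Transfer time t = π√(a_t³/μ) = 1.160×10^5 s.
The target's mean motion on its circular orbit is ω₂ = √(μ/r₂³) = 1.140×10^-5 rad/s.
Angle swept by the target during transfer: ω₂·t = 1.322 rad = 75.75°.
Arrival is 180° from departure on the ellipse, so φ = 180° − 75.75° = 104°.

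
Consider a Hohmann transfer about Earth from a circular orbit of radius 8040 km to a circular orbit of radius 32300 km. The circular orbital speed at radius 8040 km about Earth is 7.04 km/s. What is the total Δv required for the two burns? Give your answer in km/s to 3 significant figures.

From the circular-orbit relation v² = μ/r at r = 8040 km: μ = v²r = (7.04)² × 8040 = 3.98475×10^5 km³/s².
Semi-major axis of the transfer orbit: a_t = (8040 + 32300)/2 = 20170 km.
At r₁ the circular-orbit speed is v₁ = √(μ/r₁) = 7.040 km/s.
Transfer-orbit speed at r₁ (v² = μ(2/r − 1/a)): v_p = √[μ(2/r₁ − 1/a_t)] = 8.909 km/s.
First burn Δv₁ = |v_p − v₁| = 1.869 km/s.
Circular speed at r₂: v₂ = √(μ/r₂) = 3.5124 km/s.
Transfer-orbit speed at r₂: v_a = √[μ(2/r₂ − 1/a_t)] = 2.2176 km/s.
Second burn Δv₂ = |v₂ − v_a| = 1.295 km/s.
Total Δv = Δv₁ + Δv₂ = 3.164 km/s.

Δv = 3.16 km/s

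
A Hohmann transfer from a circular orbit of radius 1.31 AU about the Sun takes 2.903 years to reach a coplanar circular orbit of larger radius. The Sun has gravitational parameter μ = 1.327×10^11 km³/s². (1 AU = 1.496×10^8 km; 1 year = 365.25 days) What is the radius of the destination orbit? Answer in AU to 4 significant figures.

In km: r₁ = 1.31 × 1.496×10^8 = 1.95976×10^8 km.
Transfer time t = 2.903 years × 365.25 × 86400 s = 9.16117128×10^7 s, and t = π√(a_t³/μ).
So a_t = (μ t²/π²)^(1/3) = (1.327×10^11 × (9.16117128×10^7)² / π²)^(1/3) = 4.8323×10^8 km.
Since a_t = (r₁ + r₂)/2, r₂ = 2a_t − r₁ = 2×4.8323×10^8 − 1.95976×10^8 = 7.70484×10^8 km.
In AU: r₂ = 7.70484×10^8 / 1.496×10^8 = 5.150 AU.

r₂ = 5.150 AU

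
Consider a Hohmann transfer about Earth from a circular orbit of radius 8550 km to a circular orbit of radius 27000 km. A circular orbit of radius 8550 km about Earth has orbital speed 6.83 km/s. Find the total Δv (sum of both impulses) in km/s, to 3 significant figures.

From the circular-orbit relation v² = μ/r at r = 8550 km: μ = v²r = (6.83)² × 8550 = 3.98848×10^5 km³/s².
Semi-major axis of the transfer orbit: a_t = (8550 + 27000)/2 = 17775 km.
At r₁ the circular-orbit speed is v₁ = √(μ/r₁) = 6.830 km/s.
On the transfer ellipse at r₁, vis-viva gives v_p = √[μ(2/r₁ − 1/a_t)] = 8.418 km/s.
First burn Δv₁ = |v_p − v₁| = 1.588 km/s.
Circular speed at r₂: v₂ = √(μ/r₂) = 3.8435 km/s.
Transfer-orbit speed at r₂: v_a = √[μ(2/r₂ − 1/a_t)] = 2.6656 km/s.
Second burn Δv₂ = |v₂ − v_a| = 1.178 km/s.
Total Δv = Δv₁ + Δv₂ = 2.766 km/s.

Δv = 2.77 km/s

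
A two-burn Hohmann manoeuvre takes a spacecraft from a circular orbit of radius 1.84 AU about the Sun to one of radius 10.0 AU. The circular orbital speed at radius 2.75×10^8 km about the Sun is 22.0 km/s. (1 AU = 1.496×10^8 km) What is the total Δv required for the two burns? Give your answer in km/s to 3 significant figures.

Δv = 10.8 km/s

From the circular-orbit relation v² = μ/r at r = 2.75×10^8 km: μ = v²r = (22.0)² × 2.75×10^8 = 1.33100×10^11 km³/s².
In km: r₁ = 1.84 × 1.496×10^8 = 2.75264×10^8 km; r₂ = 10.0 × 1.496×10^8 = 1.496×10^9 km.
Transfer-ellipse semi-major axis a_t = (r₁ + r₂)/2 = (2.75264×10^8 + 1.496×10^9)/2 = 8.85632×10^8 km.
Circular speed at r₁: v₁ = √(μ/r₁) = √(1.33100×10^11/2.75264×10^8) = 21.99 km/s.
Transfer-orbit speed at r₁ (vis-viva equation): v_p = √[μ(2/r₁ − 1/a_t)] = 28.58 km/s.
First burn Δv₁ = |v_p − v₁| = 6.590 km/s.
Circular speed at r₂: v₂ = √(μ/r₂) = 9.4324 km/s.
Transfer-orbit speed at r₂: v_a = √[μ(2/r₂ − 1/a_t)] = 5.2586 km/s.
Second burn Δv₂ = |v₂ − v_a| = 4.174 km/s.
Total Δv = Δv₁ + Δv₂ = 10.76 km/s.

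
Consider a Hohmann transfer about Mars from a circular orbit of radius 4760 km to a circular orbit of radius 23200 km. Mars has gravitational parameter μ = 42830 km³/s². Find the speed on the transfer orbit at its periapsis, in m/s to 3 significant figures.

Semi-major axis of the transfer orbit: a_t = (4760 + 23200)/2 = 13980 km.
The periapsis of the transfer ellipse is at r = 4760 km.
Vis-viva: v = √[μ(2/r − 1/a_t)] = √[42830 × (2/4760 − 1/13980)] = 3.864 km/s.

v = 3860 m/s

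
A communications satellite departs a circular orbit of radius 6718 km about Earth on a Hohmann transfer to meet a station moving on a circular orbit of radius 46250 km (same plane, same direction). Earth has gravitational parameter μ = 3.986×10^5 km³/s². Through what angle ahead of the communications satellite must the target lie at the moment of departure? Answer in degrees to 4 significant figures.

φ = 102.0°

Transfer-ellipse semi-major axis a_t = (r₁ + r₂)/2 = (6718 + 46250)/2 = 26484 km.
Transfer time t = π√(a_t³/μ) = 21447 s.
The target's mean motion on its circular orbit is ω₂ = √(μ/r₂³) = 6.3475×10^-5 rad/s.
Angle swept by the target during transfer: ω₂·t = 1.3613 rad = 78.00°.
Arrival is 180° from departure on the ellipse, so φ = 180° − 78.00° = 102.0°.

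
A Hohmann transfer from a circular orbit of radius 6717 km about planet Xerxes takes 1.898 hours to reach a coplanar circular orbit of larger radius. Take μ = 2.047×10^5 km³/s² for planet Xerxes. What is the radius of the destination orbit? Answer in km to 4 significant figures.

Transfer time t = 1.898 hours = 6832.8 s, and t = π√(a_t³/μ).
So a_t = (μ t²/π²)^(1/3) = (2.047×10^5 × (6832.8)² / π²)^(1/3) = 9893.2 km.
Since a_t = (r₁ + r₂)/2, r₂ = 2a_t − r₁ = 2×9893.2 − 6717 = 13069.4 km.

r₂ = 13070 km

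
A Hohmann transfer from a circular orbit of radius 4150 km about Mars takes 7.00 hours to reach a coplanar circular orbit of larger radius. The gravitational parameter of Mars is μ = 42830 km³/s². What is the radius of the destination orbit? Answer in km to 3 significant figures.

Transfer time t = 7.00 hours = 25200 s, and t = π√(a_t³/μ).
So a_t = (μ t²/π²)^(1/3) = (42830 × (25200)² / π²)^(1/3) = 14020 km.
Since a_t = (r₁ + r₂)/2, r₂ = 2a_t − r₁ = 2×14020 − 4150 = 23890 km.

r₂ = 23900 km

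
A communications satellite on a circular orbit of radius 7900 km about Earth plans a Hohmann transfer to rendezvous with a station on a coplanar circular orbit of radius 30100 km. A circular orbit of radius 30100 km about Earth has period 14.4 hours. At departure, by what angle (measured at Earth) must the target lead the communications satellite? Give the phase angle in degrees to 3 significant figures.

From Kepler's third law T² = 4π²r³/μ at r = 30100 km, T = 14.4 hours = 14.4 × 3600 s = 51840 s: μ = 4π²r³/T² = 4.00617×10^5 km³/s².
The Hohmann ellipse has a_t = (r₁ + r₂)/2 = 19000 km.
The half-period of the transfer ellipse is t = π√(a_t³/μ) = 12999 s.
Target angular speed ω₂ = √(μ/r₂³) = 1.2120×10^-4 rad/s.
Angle swept by the target during transfer: ω₂·t = 1.5755 rad = 90.27°.
The communications satellite traverses 180° on the transfer ellipse, so the target must lead by 180° − 90.27° = 89.7°.

φ = 89.7°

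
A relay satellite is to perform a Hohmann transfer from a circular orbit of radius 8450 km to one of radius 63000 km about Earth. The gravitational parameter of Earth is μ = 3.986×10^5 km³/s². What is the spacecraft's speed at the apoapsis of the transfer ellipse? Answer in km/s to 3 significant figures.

v = 1.22 km/s

Transfer-ellipse semi-major axis a_t = (r₁ + r₂)/2 = (8450 + 63000)/2 = 35725 km.
At apoapsis, r = 63000 km.
Applying v² = μ(2/r − 1/a_t): v = 1.223 km/s.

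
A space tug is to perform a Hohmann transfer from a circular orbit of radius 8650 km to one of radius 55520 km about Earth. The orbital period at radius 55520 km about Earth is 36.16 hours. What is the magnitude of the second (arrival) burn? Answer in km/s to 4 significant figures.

From Kepler's third law T² = 4π²r³/μ at r = 55520 km, T = 36.16 hours = 36.16 × 3600 s = 1.30176×10^5 s: μ = 4π²r³/T² = 3.98700×10^5 km³/s².
Transfer-ellipse semi-major axis a_t = (r₁ + r₂)/2 = (8650 + 55520)/2 = 32085 km.
Circular speed at r = 55520 km: v_c = √(μ/r) = 2.6798 km/s.
Transfer-orbit speed at the same r (vis-viva, a = a_t): v_t = √[μ(2/r − 1/a_t)] = 1.3914 km/s.
Δv₂ = |v_t − v_c| = |1.3914 − 2.6798| = 1.288 km/s.

Δv₂ = 1.288 km/s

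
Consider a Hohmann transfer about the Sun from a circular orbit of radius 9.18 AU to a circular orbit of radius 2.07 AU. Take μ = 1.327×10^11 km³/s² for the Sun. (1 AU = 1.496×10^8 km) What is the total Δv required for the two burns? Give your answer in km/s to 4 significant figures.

Δv = 9.611 km/s

In km: r₁ = 9.18 × 1.496×10^8 = 1.373328×10^9 km; r₂ = 2.07 × 1.496×10^8 = 3.09672×10^8 km.
Semi-major axis of the transfer orbit: a_t = (1.373328×10^9 + 3.09672×10^8)/2 = 8.415×10^8 km.
At r₁ the circular-orbit speed is v₁ = √(μ/r₁) = 9.830 km/s.
Transfer-orbit speed at r₁ (v² = μ(2/r − 1/a)): v_a = √[μ(2/r₁ − 1/a_t)] = 5.963 km/s.
First burn Δv₁ = |v_a − v₁| = 3.867 km/s.
At r₂, v₂ = √(μ/r₂) = 20.701 km/s.
Transfer-orbit speed at r₂: v_p = √[μ(2/r₂ − 1/a_t)] = 26.445 km/s.
Second burn Δv₂ = |v₂ − v_p| = 5.744 km/s.
Total Δv = Δv₁ + Δv₂ = 9.611 km/s.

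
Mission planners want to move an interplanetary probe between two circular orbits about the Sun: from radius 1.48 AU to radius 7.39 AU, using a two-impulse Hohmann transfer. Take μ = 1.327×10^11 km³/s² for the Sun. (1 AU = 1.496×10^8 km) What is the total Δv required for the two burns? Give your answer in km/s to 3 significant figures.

Δv = 11.7 km/s

In km: r₁ = 1.48 × 1.496×10^8 = 2.21408×10^8 km; r₂ = 7.39 × 1.496×10^8 = 1.105544×10^9 km.
Transfer-ellipse semi-major axis a_t = (r₁ + r₂)/2 = (2.21408×10^8 + 1.105544×10^9)/2 = 6.63476×10^8 km.
At r₁ the circular-orbit speed is v₁ = √(μ/r₁) = 24.48 km/s.
Transfer-orbit speed at r₁ (v² = μ(2/r − 1/a)): v_p = √[μ(2/r₁ − 1/a_t)] = 31.60 km/s.
First burn Δv₁ = |v_p − v₁| = 7.120 km/s.
Circular speed at r₂: v₂ = √(μ/r₂) = 10.956 km/s.
Transfer-orbit speed at r₂: v_a = √[μ(2/r₂ − 1/a_t)] = 6.3289 km/s.
Second burn Δv₂ = |v₂ − v_a| = 4.627 km/s.
Δv = Δv₁ + Δv₂ = 7.120 + 4.627 = 11.75 km/s.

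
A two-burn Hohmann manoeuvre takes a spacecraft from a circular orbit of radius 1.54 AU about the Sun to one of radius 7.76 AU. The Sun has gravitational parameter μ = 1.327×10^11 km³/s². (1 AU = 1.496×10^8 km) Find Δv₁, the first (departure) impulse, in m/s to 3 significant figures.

Δv₁ = 7000 m/s

In km: r₁ = 1.54 × 1.496×10^8 = 2.30384×10^8 km; r₂ = 7.76 × 1.496×10^8 = 1.160896×10^9 km.
Transfer-ellipse semi-major axis a_t = (r₁ + r₂)/2 = (2.30384×10^8 + 1.160896×10^9)/2 = 6.9564×10^8 km.
On the circular orbit at r = 2.30384×10^8 km, v_c = √(μ/r) = 24.000 km/s.
Transfer-orbit speed at the same r (vis-viva, a = a_t): v_t = √[μ(2/r − 1/a_t)] = 31.004 km/s.
Δv₁ = |v_t − v_c| = |31.004 − 24.000| = 7.004 km/s.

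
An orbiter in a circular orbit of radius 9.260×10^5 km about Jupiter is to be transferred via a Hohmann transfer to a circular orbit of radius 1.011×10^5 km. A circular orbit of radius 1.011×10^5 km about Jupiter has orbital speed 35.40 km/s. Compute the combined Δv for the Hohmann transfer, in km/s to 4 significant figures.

Δv = 18.64 km/s

From the circular-orbit relation v² = μ/r at r = 1.011×10^5 km: μ = v²r = (35.40)² × 1.011×10^5 = 1.26694×10^8 km³/s².
The Hohmann ellipse has a_t = (r₁ + r₂)/2 = 5.1355×10^5 km.
At r₁ the circular-orbit speed is v₁ = √(μ/r₁) = 11.697 km/s.
On the transfer ellipse at r₁, vis-viva equation gives v_a = √[μ(2/r₁ − 1/a_t)] = 5.1899 km/s.
First burn Δv₁ = |v_a − v₁| = 6.5071 km/s.
Circular speed at r₂: v₂ = √(μ/r₂) = 35.400 km/s.
Transfer-orbit speed at r₂: v_p = √[μ(2/r₂ − 1/a_t)] = 47.535 km/s.
Second burn Δv₂ = |v₂ − v_p| = 12.135 km/s.
Δv = Δv₁ + Δv₂ = 6.5071 + 12.135 = 18.64 km/s.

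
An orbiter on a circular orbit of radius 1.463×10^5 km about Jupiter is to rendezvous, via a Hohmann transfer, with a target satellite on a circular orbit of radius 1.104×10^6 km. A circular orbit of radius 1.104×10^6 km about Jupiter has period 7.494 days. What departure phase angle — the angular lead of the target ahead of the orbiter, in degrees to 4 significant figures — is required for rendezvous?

φ = 103.3°

From Kepler's third law T² = 4π²r³/μ at r = 1.104×10^6 km, T = 7.494 days = 7.494 × 86400 s = 6.474816×10^5 s: μ = 4π²r³/T² = 1.26710×10^8 km³/s².
The Hohmann ellipse has a_t = (r₁ + r₂)/2 = 6.2515×10^5 km.
Transfer time t = π√(a_t³/μ) = 1.3795×10^5 s.
Target angular speed ω₂ = √(μ/r₂³) = 9.7040×10^-6 rad/s.
Angle swept by the target during transfer: ω₂·t = 1.3387 rad = 76.70°.
The orbiter traverses 180° on the transfer ellipse, so the target must lead by 180° − 76.70° = 103.3°.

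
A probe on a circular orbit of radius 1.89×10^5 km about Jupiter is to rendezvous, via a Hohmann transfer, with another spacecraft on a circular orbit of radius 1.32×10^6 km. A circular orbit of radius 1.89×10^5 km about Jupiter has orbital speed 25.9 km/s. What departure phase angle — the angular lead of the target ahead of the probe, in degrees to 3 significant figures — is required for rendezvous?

From the circular-orbit relation v² = μ/r at r = 1.89×10^5 km: μ = v²r = (25.9)² × 1.89×10^5 = 1.26783×10^8 km³/s².
Semi-major axis of the transfer orbit: a_t = (1.890×10^5 + 1.320×10^6)/2 = 7.545×10^5 km.
Transfer time t = π√(a_t³/μ) = 1.82856×10^5 s.
Target angular speed ω₂ = √(μ/r₂³) = 7.42454×10^-6 rad/s.
Angle swept by the target during transfer: ω₂·t = 1.35762 rad = 77.79°.
The probe traverses 180° on the transfer ellipse, so the target must lead by 180° − 77.79° = 102°.

φ = 102°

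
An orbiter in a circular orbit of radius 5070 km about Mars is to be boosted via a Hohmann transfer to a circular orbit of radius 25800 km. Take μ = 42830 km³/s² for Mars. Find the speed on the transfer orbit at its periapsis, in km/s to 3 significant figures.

Transfer-ellipse semi-major axis a_t = (r₁ + r₂)/2 = (5070 + 25800)/2 = 15435 km.
At periapsis, r = 5070 km.
From the vis-viva equation, v = √[μ(2/r − 1/a_t)] = 3.758 km/s.

v = 3.76 km/s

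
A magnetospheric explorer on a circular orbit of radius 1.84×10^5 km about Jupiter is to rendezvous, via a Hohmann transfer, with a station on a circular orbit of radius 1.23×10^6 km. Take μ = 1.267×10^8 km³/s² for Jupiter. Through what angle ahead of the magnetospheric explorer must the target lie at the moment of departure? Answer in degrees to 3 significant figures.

Semi-major axis of the transfer orbit: a_t = (1.840×10^5 + 1.230×10^6)/2 = 7.070×10^5 km.
Transfer time t = π√(a_t³/μ) = 1.659×10^5 s.
The target's mean motion on its circular orbit is ω₂ = √(μ/r₂³) = 8.251×10^-6 rad/s.
Angle swept by the target during transfer: ω₂·t = 1.369 rad = 78.44°.
Arrival is 180° from departure on the ellipse, so φ = 180° − 78.44° = 102°.

φ = 102°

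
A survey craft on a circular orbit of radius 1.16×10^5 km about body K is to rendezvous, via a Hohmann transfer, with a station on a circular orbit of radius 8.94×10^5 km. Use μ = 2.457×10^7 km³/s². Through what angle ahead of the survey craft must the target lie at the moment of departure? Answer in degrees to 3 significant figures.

Transfer-ellipse semi-major axis a_t = (r₁ + r₂)/2 = (1.160×10^5 + 8.940×10^5)/2 = 5.050×10^5 km.
The half-period of the transfer ellipse is t = π√(a_t³/μ) = 2.2745×10^5 s.
The target's mean motion on its circular orbit is ω₂ = √(μ/r₂³) = 5.8640×10^-6 rad/s.
Angle swept by the target during transfer: ω₂·t = 1.3338 rad = 76.42°.
The survey craft traverses 180° on the transfer ellipse, so the target must lead by 180° − 76.42° = 104°.

φ = 104°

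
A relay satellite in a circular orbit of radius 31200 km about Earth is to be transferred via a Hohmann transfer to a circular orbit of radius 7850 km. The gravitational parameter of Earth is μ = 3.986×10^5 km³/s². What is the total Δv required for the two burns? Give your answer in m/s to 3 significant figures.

Δv = 3190 m/s

Transfer-ellipse semi-major axis a_t = (r₁ + r₂)/2 = (31200 + 7850)/2 = 19525 km.
At r₁ the circular-orbit speed is v₁ = √(μ/r₁) = 3.574 km/s.
Transfer-orbit speed at r₁ (v² = μ(2/r − 1/a)): v_a = √[μ(2/r₁ − 1/a_t)] = 2.266 km/s.
First burn Δv₁ = |v_a − v₁| = 1.308 km/s.
At r₂, v₂ = √(μ/r₂) = 7.126 km/s.
Transfer-orbit speed at r₂: v_p = √[μ(2/r₂ − 1/a_t)] = 9.008 km/s.
Second burn Δv₂ = |v₂ − v_p| = 1.882 km/s.
Δv = Δv₁ + Δv₂ = 1.308 + 1.882 = 3.190 km/s.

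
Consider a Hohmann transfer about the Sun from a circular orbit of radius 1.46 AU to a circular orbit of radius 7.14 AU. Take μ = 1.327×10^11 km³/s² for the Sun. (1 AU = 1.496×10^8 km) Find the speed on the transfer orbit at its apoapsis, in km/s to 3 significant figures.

In km: r₁ = 1.46 × 1.496×10^8 = 2.18416×10^8 km; r₂ = 7.14 × 1.496×10^8 = 1.068144×10^9 km.
The Hohmann ellipse has a_t = (r₁ + r₂)/2 = 6.4328×10^8 km.
At apoapsis, r = 1.068144×10^9 km.
From the vis-viva equation, v = √[μ(2/r − 1/a_t)] = 6.495 km/s.

v = 6.49 km/s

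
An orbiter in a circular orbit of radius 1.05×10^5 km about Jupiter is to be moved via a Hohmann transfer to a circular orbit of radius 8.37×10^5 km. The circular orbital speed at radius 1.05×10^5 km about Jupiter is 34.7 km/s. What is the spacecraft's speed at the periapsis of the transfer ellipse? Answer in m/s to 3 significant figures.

From the circular-orbit relation v² = μ/r at r = 1.05×10^5 km: μ = v²r = (34.7)² × 1.05×10^5 = 1.26429×10^8 km³/s².
Transfer-ellipse semi-major axis a_t = (r₁ + r₂)/2 = (1.050×10^5 + 8.370×10^5)/2 = 4.710×10^5 km.
The periapsis of the transfer ellipse is at r = 1.050×10^5 km.
Applying v² = μ(2/r − 1/a_t): v = 46.26 km/s.

v = 46300 m/s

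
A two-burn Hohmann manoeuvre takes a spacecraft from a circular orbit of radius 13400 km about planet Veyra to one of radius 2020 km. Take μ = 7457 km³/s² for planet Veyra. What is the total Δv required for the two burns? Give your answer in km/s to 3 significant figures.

Semi-major axis of the transfer orbit: a_t = (13400 + 2020)/2 = 7710 km.
Circular speed at r₁: v₁ = √(μ/r₁) = √(7457/13400) = 0.745984 km/s.
Transfer-orbit speed at r₁ (v² = μ(2/r − 1/a)): v_a = √[μ(2/r₁ − 1/a_t)] = 0.381837 km/s.
First burn Δv₁ = |v_a − v₁| = 0.36415 km/s.
At r₂, v₂ = √(μ/r₂) = 1.92135 km/s.
Transfer-orbit speed at r₂: v_p = √[μ(2/r₂ − 1/a_t)] = 2.53298 km/s.
Second burn Δv₂ = |v₂ − v_p| = 0.61163 km/s.
Δv = Δv₁ + Δv₂ = 0.36415 + 0.61163 = 0.9758 km/s.

Δv = 0.976 km/s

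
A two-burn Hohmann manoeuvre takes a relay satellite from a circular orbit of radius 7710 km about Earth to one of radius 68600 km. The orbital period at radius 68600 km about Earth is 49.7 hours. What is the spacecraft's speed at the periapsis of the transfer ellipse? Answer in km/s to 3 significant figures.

v = 9.64 km/s

From Kepler's third law T² = 4π²r³/μ at r = 68600 km, T = 49.7 hours = 49.7 × 3600 s = 1.7892×10^5 s: μ = 4π²r³/T² = 3.98120×10^5 km³/s².
Transfer-ellipse semi-major axis a_t = (r₁ + r₂)/2 = (7710 + 68600)/2 = 38155 km.
The periapsis of the transfer ellipse is at r = 7710 km.
Vis-viva: v = √[μ(2/r − 1/a_t)] = √[3.98120×10^5 × (2/7710 − 1/38155)] = 9.635 km/s.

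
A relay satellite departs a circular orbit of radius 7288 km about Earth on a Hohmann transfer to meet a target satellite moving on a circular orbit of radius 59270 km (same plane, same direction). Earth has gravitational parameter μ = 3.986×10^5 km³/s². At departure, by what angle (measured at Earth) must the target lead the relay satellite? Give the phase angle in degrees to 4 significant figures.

Semi-major axis of the transfer orbit: a_t = (7288 + 59270)/2 = 33279 km.
The half-period of the transfer ellipse is t = π√(a_t³/μ) = 30209 s.
Target angular speed ω₂ = √(μ/r₂³) = 4.3754×10^-5 rad/s.
Angle swept by the target during transfer: ω₂·t = 1.3218 rad = 75.73°.
The relay satellite traverses 180° on the transfer ellipse, so the target must lead by 180° − 75.73° = 104.3°.

φ = 104.3°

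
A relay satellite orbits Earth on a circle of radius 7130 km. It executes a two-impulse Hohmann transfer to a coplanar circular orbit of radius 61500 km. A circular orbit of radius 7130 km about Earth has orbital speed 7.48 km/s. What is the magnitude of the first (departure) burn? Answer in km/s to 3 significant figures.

Δv₁ = 2.53 km/s

From the circular-orbit relation v² = μ/r at r = 7130 km: μ = v²r = (7.48)² × 7130 = 3.98926×10^5 km³/s².
Transfer-ellipse semi-major axis a_t = (r₁ + r₂)/2 = (7130 + 61500)/2 = 34315 km.
On the circular orbit at r = 7130 km, v_c = √(μ/r) = 7.4800 km/s.
Transfer-orbit speed at the same r (vis-viva, a = a_t): v_t = √[μ(2/r − 1/a_t)] = 10.014 km/s.
Δv₁ = |v_t − v_c| = |10.014 − 7.4800| = 2.534 km/s.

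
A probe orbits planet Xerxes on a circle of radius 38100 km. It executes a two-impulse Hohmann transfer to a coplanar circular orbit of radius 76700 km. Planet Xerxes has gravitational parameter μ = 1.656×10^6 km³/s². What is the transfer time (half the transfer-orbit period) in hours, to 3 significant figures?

t = 9.33 hours

The Hohmann ellipse has a_t = (r₁ + r₂)/2 = 57400 km.
Half the transfer-orbit period gives t = π√(a_t³/μ) = 33573 s.
Converting: 33573 s ÷ 3600 s/hour = 9.33 hours.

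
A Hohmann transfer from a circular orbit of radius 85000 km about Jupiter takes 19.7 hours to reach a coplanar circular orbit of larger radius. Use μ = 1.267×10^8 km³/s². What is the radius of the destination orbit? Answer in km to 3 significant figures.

Transfer time t = 19.7 hours = 70920 s, and t = π√(a_t³/μ).
So a_t = (μ t²/π²)^(1/3) = (1.267×10^8 × (70920)² / π²)^(1/3) = 4.0118×10^5 km.
Since a_t = (r₁ + r₂)/2, r₂ = 2a_t − r₁ = 2×4.0118×10^5 − 85000 = 7.1736×10^5 km.

r₂ = 7.17×10^5 km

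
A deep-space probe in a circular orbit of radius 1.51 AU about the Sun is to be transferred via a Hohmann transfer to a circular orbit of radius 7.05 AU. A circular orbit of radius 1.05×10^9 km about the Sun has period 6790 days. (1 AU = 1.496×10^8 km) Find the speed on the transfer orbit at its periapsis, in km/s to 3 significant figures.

v = 31.1 km/s

From Kepler's third law T² = 4π²r³/μ at r = 1.05×10^9 km, T = 6790 days = 6790 × 86400 s = 5.86656×10^8 s: μ = 4π²r³/T² = 1.32789×10^11 km³/s².
In km: r₁ = 1.51 × 1.496×10^8 = 2.25896×10^8 km; r₂ = 7.05 × 1.496×10^8 = 1.05468×10^9 km.
Semi-major axis of the transfer orbit: a_t = (2.25896×10^8 + 1.05468×10^9)/2 = 6.40288×10^8 km.
At periapsis, r = 2.25896×10^8 km.
From the vis-viva equation, v = √[μ(2/r − 1/a_t)] = 31.12 km/s.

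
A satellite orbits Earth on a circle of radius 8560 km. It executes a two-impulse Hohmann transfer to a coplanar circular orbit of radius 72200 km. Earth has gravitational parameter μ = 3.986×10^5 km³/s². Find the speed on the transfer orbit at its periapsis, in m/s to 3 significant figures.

v = 9120 m/s

Transfer-ellipse semi-major axis a_t = (r₁ + r₂)/2 = (8560 + 72200)/2 = 40380 km.
The periapsis of the transfer ellipse is at r = 8560 km.
From the vis-viva equation, v = √[μ(2/r − 1/a_t)] = 9.125 km/s.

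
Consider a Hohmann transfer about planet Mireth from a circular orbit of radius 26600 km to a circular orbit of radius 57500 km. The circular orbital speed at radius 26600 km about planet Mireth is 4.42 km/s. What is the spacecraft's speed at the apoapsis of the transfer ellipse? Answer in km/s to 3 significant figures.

From the circular-orbit relation v² = μ/r at r = 26600 km: μ = v²r = (4.42)² × 26600 = 5.19668×10^5 km³/s².
Transfer-ellipse semi-major axis a_t = (r₁ + r₂)/2 = (26600 + 57500)/2 = 42050 km.
The apoapsis of the transfer ellipse is at r = 57500 km.
Applying v² = μ(2/r − 1/a_t): v = 2.391 km/s.

v = 2.39 km/s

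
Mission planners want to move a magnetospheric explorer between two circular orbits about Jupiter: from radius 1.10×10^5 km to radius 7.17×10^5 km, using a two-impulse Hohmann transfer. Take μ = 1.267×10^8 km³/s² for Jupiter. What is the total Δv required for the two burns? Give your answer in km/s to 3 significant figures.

Semi-major axis of the transfer orbit: a_t = (1.100×10^5 + 7.170×10^5)/2 = 4.135×10^5 km.
Circular speed at r₁: v₁ = √(μ/r₁) = √(1.267×10^8/1.100×10^5) = 33.94 km/s.
Transfer-orbit speed at r₁ (vis-viva equation): v_p = √[μ(2/r₁ − 1/a_t)] = 44.69 km/s.
First burn Δv₁ = |v_p − v₁| = 10.75 km/s.
At r₂, v₂ = √(μ/r₂) = 13.293 km/s.
Transfer-orbit speed at r₂: v_a = √[μ(2/r₂ − 1/a_t)] = 6.8563 km/s.
Second burn Δv₂ = |v₂ − v_a| = 6.437 km/s.
Δv = Δv₁ + Δv₂ = 10.75 + 6.437 = 17.19 km/s.

Δv = 17.2 km/s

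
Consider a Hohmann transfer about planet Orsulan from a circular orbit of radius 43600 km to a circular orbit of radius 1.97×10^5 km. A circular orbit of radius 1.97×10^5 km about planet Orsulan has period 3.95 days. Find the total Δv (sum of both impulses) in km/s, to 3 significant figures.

From Kepler's third law T² = 4π²r³/μ at r = 1.97×10^5 km, T = 3.95 days = 3.95 × 86400 s = 3.4128×10^5 s: μ = 4π²r³/T² = 2.59141×10^6 km³/s².
Semi-major axis of the transfer orbit: a_t = (43600 + 1.970×10^5)/2 = 1.203×10^5 km.
At r₁ the circular-orbit speed is v₁ = √(μ/r₁) = 7.70948 km/s.
Transfer-orbit speed at r₁ (vis-viva): v_p = √[μ(2/r₁ − 1/a_t)] = 9.86564 km/s.
First burn Δv₁ = |v_p − v₁| = 2.1562 km/s.
At r₂, v₂ = √(μ/r₂) = 3.6269 km/s.
Transfer-orbit speed at r₂: v_a = √[μ(2/r₂ − 1/a_t)] = 2.1835 km/s.
Second burn Δv₂ = |v₂ − v_a| = 1.4434 km/s.
Total Δv = Δv₁ + Δv₂ = 3.600 km/s.

Δv = 3.60 km/s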